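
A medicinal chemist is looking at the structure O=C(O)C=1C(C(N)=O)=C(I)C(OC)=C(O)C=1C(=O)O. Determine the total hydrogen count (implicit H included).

8

Walk through each heavy atom and fill implicit hydrogens from standard valence (C 4, N 3, O 2, S 2, halogen 1):
  atom 1: O, bond orders sum to 2 (valence 2) → 0 H
  atom 2: C, bond orders sum to 4 (valence 4) → 0 H
  atom 3: O, bond orders sum to 1 (valence 2) → 1 H
  atom 4: C, bond orders sum to 4 (valence 4) → 0 H
  atom 5: C, bond orders sum to 4 (valence 4) → 0 H
  atom 6: C, bond orders sum to 4 (valence 4) → 0 H
  atom 7: N, bond orders sum to 1 (valence 3) → 2 H
  atom 8: O, bond orders sum to 2 (valence 2) → 0 H
  atom 9: C, bond orders sum to 4 (valence 4) → 0 H
  atom 10: I (halogen, monovalent) → 0 H
  atom 11: C, bond orders sum to 4 (valence 4) → 0 H
  atom 12: O, bond orders sum to 2 (valence 2) → 0 H
  atom 13: C, bond orders sum to 1 (valence 4) → 3 H
  atom 14: C, bond orders sum to 4 (valence 4) → 0 H
  atom 15: O, bond orders sum to 1 (valence 2) → 1 H
  atom 16: C, bond orders sum to 4 (valence 4) → 0 H
  atom 17: C, bond orders sum to 4 (valence 4) → 0 H
  atom 18: O, bond orders sum to 2 (valence 2) → 0 H
  atom 19: O, bond orders sum to 1 (valence 2) → 1 H
Total hydrogens: 8.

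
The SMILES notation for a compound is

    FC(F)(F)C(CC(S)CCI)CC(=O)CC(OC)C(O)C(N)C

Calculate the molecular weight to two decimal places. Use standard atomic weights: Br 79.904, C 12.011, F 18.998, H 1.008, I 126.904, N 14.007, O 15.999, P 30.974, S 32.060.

471.32 g/mol

First, the molecular formula is C14H25F3INO3S (counting implicit H from valence).
  C: 14 × 12.011 = 168.154
  F: 3 × 18.998 = 56.994
  H: 25 × 1.008 = 25.200
  I: 1 × 126.904 = 126.904
  N: 1 × 14.007 = 14.007
  O: 3 × 15.999 = 47.997
  S: 1 × 32.060 = 32.060
Sum: 14×12.011 + 3×18.998 + 25×1.008 + 1×126.904 + 1×14.007 + 3×15.999 + 1×32.060 = 471.316 → 471.32 g/mol.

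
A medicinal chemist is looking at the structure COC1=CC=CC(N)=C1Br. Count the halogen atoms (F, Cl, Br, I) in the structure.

Halogen atoms appear at heavy-atom position 10 (1×Br).
Other groups present: 1 ether, 1 primary amine.
Halogen count: 1.

1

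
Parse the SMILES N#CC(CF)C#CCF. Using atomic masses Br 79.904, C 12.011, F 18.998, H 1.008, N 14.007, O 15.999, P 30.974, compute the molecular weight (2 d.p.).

129.11 g/mol

First, the molecular formula is C6H5F2N (counting implicit H from valence).
  C: 6 × 12.011 = 72.066
  F: 2 × 18.998 = 37.996
  H: 5 × 1.008 = 5.040
  N: 1 × 14.007 = 14.007
Sum: 6×12.011 + 2×18.998 + 5×1.008 + 1×14.007 = 129.109 → 129.11 g/mol.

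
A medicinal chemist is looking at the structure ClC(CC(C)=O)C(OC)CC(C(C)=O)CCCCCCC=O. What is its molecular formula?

C17H29ClO4

Walk through each heavy atom and fill implicit hydrogens from standard valence (C 4, N 3, O 2, S 2, halogen 1):
  atom 1: Cl (halogen, monovalent) → 0 H
  atom 2: C, bond orders sum to 3 (valence 4) → 1 H
  atom 3: C, bond orders sum to 2 (valence 4) → 2 H
  atom 4: C, bond orders sum to 4 (valence 4) → 0 H
  atom 5: C, bond orders sum to 1 (valence 4) → 3 H
  atom 6: O, bond orders sum to 2 (valence 2) → 0 H
  atom 7: C, bond orders sum to 3 (valence 4) → 1 H
  atom 8: O, bond orders sum to 2 (valence 2) → 0 H
  atom 9: C, bond orders sum to 1 (valence 4) → 3 H
  atom 10: C, bond orders sum to 2 (valence 4) → 2 H
  atom 11: C, bond orders sum to 3 (valence 4) → 1 H
  atom 12: C, bond orders sum to 4 (valence 4) → 0 H
  atom 13: C, bond orders sum to 1 (valence 4) → 3 H
  atom 14: O, bond orders sum to 2 (valence 2) → 0 H
  atom 15: C, bond orders sum to 2 (valence 4) → 2 H
  atom 16: C, bond orders sum to 2 (valence 4) → 2 H
  atom 17: C, bond orders sum to 2 (valence 4) → 2 H
  atom 18: C, bond orders sum to 2 (valence 4) → 2 H
  atom 19: C, bond orders sum to 2 (valence 4) → 2 H
  atom 20: C, bond orders sum to 2 (valence 4) → 2 H
  atom 21: C, bond orders sum to 3 (valence 4) → 1 H
  atom 22: O, bond orders sum to 2 (valence 2) → 0 H
Totals → C:17, H:29, Cl:1, O:4.
In Hill order: C17H29ClO4.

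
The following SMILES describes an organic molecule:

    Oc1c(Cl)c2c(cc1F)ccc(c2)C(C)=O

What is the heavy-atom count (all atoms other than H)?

Every atom symbol written in the SMILES (organic subset) is one heavy atom; implicit H are not written.
Heavy atoms by element → C:12, Cl:1, F:1, O:2.
Total: 16.

16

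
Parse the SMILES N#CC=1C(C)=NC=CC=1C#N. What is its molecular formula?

Walk through each heavy atom and fill implicit hydrogens from standard valence (C 4, N 3, O 2, S 2, halogen 1):
  atom 1: N, bond orders sum to 3 (valence 3) → 0 H
  atom 2: C, bond orders sum to 4 (valence 4) → 0 H
  atom 3: C, bond orders sum to 4 (valence 4) → 0 H
  atom 4: C, bond orders sum to 4 (valence 4) → 0 H
  atom 5: C, bond orders sum to 1 (valence 4) → 3 H
  atom 6: N, bond orders sum to 3 (valence 3) → 0 H
  atom 7: C, bond orders sum to 3 (valence 4) → 1 H
  atom 8: C, bond orders sum to 3 (valence 4) → 1 H
  atom 9: C, bond orders sum to 4 (valence 4) → 0 H
  atom 10: C, bond orders sum to 4 (valence 4) → 0 H
  atom 11: N, bond orders sum to 3 (valence 3) → 0 H
Totals → C:8, H:5, N:3.
In Hill order: C8H5N3.

C8H5N3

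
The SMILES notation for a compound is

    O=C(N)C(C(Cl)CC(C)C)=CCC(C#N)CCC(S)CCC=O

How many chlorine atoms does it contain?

Scan the SMILES for Cl atoms (remember two-letter symbols like Cl and Br are single atoms).
Chlorine count: 1.

1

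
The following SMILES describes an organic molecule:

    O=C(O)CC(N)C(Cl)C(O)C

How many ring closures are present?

In SMILES, each pair of matching ring-closure digits denotes one ring-closing bond; the number of such bonds equals the number of independent rings.
Ring-closure bonds here: 0.

0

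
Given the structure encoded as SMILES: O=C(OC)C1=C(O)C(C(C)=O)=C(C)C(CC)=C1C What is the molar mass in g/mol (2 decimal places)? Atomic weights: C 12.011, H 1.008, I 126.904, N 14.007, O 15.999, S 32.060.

250.29 g/mol

First, the molecular formula is C14H18O4 (counting implicit H from valence).
  C: 14 × 12.011 = 168.154
  H: 18 × 1.008 = 18.144
  O: 4 × 15.999 = 63.996
Sum: 14×12.011 + 18×1.008 + 4×15.999 = 250.294 → 250.29 g/mol.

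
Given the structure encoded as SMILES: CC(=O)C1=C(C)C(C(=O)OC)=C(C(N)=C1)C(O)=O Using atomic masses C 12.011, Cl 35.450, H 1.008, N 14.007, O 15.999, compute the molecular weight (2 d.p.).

First, the molecular formula is C12H13NO5 (counting implicit H from valence).
  C: 12 × 12.011 = 144.132
  H: 13 × 1.008 = 13.104
  N: 1 × 14.007 = 14.007
  O: 5 × 15.999 = 79.995
Sum: 12×12.011 + 13×1.008 + 1×14.007 + 5×15.999 = 251.238 → 251.24 g/mol.

251.24 g/mol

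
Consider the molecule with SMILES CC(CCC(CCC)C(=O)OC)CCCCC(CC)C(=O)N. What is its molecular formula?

Walk through each heavy atom and fill implicit hydrogens from standard valence (C 4, N 3, O 2, S 2, halogen 1):
  atom 1: C, bond orders sum to 1 (valence 4) → 3 H
  atom 2: C, bond orders sum to 3 (valence 4) → 1 H
  atom 3: C, bond orders sum to 2 (valence 4) → 2 H
  atom 4: C, bond orders sum to 2 (valence 4) → 2 H
  atom 5: C, bond orders sum to 3 (valence 4) → 1 H
  atom 6: C, bond orders sum to 2 (valence 4) → 2 H
  atom 7: C, bond orders sum to 2 (valence 4) → 2 H
  atom 8: C, bond orders sum to 1 (valence 4) → 3 H
  atom 9: C, bond orders sum to 4 (valence 4) → 0 H
  atom 10: O, bond orders sum to 2 (valence 2) → 0 H
  atom 11: O, bond orders sum to 2 (valence 2) → 0 H
  atom 12: C, bond orders sum to 1 (valence 4) → 3 H
  atom 13: C, bond orders sum to 2 (valence 4) → 2 H
  atom 14: C, bond orders sum to 2 (valence 4) → 2 H
  atom 15: C, bond orders sum to 2 (valence 4) → 2 H
  atom 16: C, bond orders sum to 2 (valence 4) → 2 H
  atom 17: C, bond orders sum to 3 (valence 4) → 1 H
  atom 18: C, bond orders sum to 2 (valence 4) → 2 H
  atom 19: C, bond orders sum to 1 (valence 4) → 3 H
  atom 20: C, bond orders sum to 4 (valence 4) → 0 H
  atom 21: O, bond orders sum to 2 (valence 2) → 0 H
  atom 22: N, bond orders sum to 1 (valence 3) → 2 H
Totals → C:18, H:35, N:1, O:3.

C18H35NO3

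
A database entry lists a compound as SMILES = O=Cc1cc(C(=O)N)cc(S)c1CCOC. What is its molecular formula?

C11H13NO3S

Walk through each heavy atom and fill implicit hydrogens from standard valence (C 4, N 3, O 2, S 2, halogen 1); for lowercase aromatic atoms, an aromatic c carries 1 H when it has two neighbours and 0 H with three, and aromatic n carries 0 H:
  atom 1: O, bond orders sum to 2 (valence 2) → 0 H
  atom 2: C, bond orders sum to 3 (valence 4) → 1 H
  atom 3: aromatic c, 3 neighbours → 0 H
  atom 4: aromatic c, 2 neighbours → 1 H
  atom 5: aromatic c, 3 neighbours → 0 H
  atom 6: C, bond orders sum to 4 (valence 4) → 0 H
  atom 7: O, bond orders sum to 2 (valence 2) → 0 H
  atom 8: N, bond orders sum to 1 (valence 3) → 2 H
  atom 9: aromatic c, 2 neighbours → 1 H
  atom 10: aromatic c, 3 neighbours → 0 H
  atom 11: S, bond orders sum to 1 (valence 2) → 1 H
  atom 12: aromatic c, 3 neighbours → 0 H
  atom 13: C, bond orders sum to 2 (valence 4) → 2 H
  atom 14: C, bond orders sum to 2 (valence 4) → 2 H
  atom 15: O, bond orders sum to 2 (valence 2) → 0 H
  atom 16: C, bond orders sum to 1 (valence 4) → 3 H
Totals → C:11, H:13, N:1, O:3, S:1.
In Hill order: C11H13NO3S.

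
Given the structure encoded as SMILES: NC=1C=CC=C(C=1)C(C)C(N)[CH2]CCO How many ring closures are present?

In SMILES, each pair of matching ring-closure digits denotes one ring-closing bond; the number of such bonds equals the number of independent rings.
Ring-closure bonds here: 1.

1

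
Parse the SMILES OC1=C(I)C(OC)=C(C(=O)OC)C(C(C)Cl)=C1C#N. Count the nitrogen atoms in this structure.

Scan the SMILES for N atoms (remember two-letter symbols like Cl and Br are single atoms).
Nitrogen count: 1.

1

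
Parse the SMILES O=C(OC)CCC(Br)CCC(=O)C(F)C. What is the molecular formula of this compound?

Walk through each heavy atom and fill implicit hydrogens from standard valence (C 4, N 3, O 2, S 2, halogen 1):
  atom 1: O, bond orders sum to 2 (valence 2) → 0 H
  atom 2: C, bond orders sum to 4 (valence 4) → 0 H
  atom 3: O, bond orders sum to 2 (valence 2) → 0 H
  atom 4: C, bond orders sum to 1 (valence 4) → 3 H
  atom 5: C, bond orders sum to 2 (valence 4) → 2 H
  atom 6: C, bond orders sum to 2 (valence 4) → 2 H
  atom 7: C, bond orders sum to 3 (valence 4) → 1 H
  atom 8: Br (halogen, monovalent) → 0 H
  atom 9: C, bond orders sum to 2 (valence 4) → 2 H
  atom 10: C, bond orders sum to 2 (valence 4) → 2 H
  atom 11: C, bond orders sum to 4 (valence 4) → 0 H
  atom 12: O, bond orders sum to 2 (valence 2) → 0 H
  atom 13: C, bond orders sum to 3 (valence 4) → 1 H
  atom 14: F (halogen, monovalent) → 0 H
  atom 15: C, bond orders sum to 1 (valence 4) → 3 H
Totals → C:10, H:16, Br:1, F:1, O:3.

C10H16BrFO3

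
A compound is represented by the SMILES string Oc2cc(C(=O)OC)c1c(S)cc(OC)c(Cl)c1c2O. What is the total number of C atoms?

13

Count every carbon token in the SMILES (each C, including those in ring-closure positions and inside branches).
Carbon count: 13.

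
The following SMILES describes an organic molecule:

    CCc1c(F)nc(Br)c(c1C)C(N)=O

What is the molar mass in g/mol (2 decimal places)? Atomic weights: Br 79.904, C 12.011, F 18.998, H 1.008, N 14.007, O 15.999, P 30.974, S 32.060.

First, the molecular formula is C9H10BrFN2O (counting implicit H from valence).
  Br: 1 × 79.904 = 79.904
  C: 9 × 12.011 = 108.099
  F: 1 × 18.998 = 18.998
  H: 10 × 1.008 = 10.080
  N: 2 × 14.007 = 28.014
  O: 1 × 15.999 = 15.999
Sum: 1×79.904 + 9×12.011 + 1×18.998 + 10×1.008 + 2×14.007 + 1×15.999 = 261.094 → 261.09 g/mol.

261.09 g/mol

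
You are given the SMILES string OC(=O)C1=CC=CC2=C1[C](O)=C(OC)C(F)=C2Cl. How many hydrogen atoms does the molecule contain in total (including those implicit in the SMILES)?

Walk through each heavy atom and fill implicit hydrogens from standard valence (C 4, N 3, O 2, S 2, halogen 1):
  atom 1: O, bond orders sum to 1 (valence 2) → 1 H
  atom 2: C, bond orders sum to 4 (valence 4) → 0 H
  atom 3: O, bond orders sum to 2 (valence 2) → 0 H
  atom 4: C, bond orders sum to 4 (valence 4) → 0 H
  atom 5: C, bond orders sum to 3 (valence 4) → 1 H
  atom 6: C, bond orders sum to 3 (valence 4) → 1 H
  atom 7: C, bond orders sum to 3 (valence 4) → 1 H
  atom 8: C, bond orders sum to 4 (valence 4) → 0 H
  atom 9: C, bond orders sum to 4 (valence 4) → 0 H
  atom 10: C with explicit H count 0
  atom 11: O, bond orders sum to 1 (valence 2) → 1 H
  atom 12: C, bond orders sum to 4 (valence 4) → 0 H
  atom 13: O, bond orders sum to 2 (valence 2) → 0 H
  atom 14: C, bond orders sum to 1 (valence 4) → 3 H
  atom 15: C, bond orders sum to 4 (valence 4) → 0 H
  atom 16: F (halogen, monovalent) → 0 H
  atom 17: C, bond orders sum to 4 (valence 4) → 0 H
  atom 18: Cl (halogen, monovalent) → 0 H
Total hydrogens: 8.

8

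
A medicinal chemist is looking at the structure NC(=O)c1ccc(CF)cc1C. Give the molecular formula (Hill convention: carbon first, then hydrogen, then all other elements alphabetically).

C9H10FNO

Walk through each heavy atom and fill implicit hydrogens from standard valence (C 4, N 3, O 2, S 2, halogen 1); for lowercase aromatic atoms, an aromatic c carries 1 H when it has two neighbours and 0 H with three, and aromatic n carries 0 H:
  atom 1: N, bond orders sum to 1 (valence 3) → 2 H
  atom 2: C, bond orders sum to 4 (valence 4) → 0 H
  atom 3: O, bond orders sum to 2 (valence 2) → 0 H
  atom 4: aromatic c, 3 neighbours → 0 H
  atom 5: aromatic c, 2 neighbours → 1 H
  atom 6: aromatic c, 2 neighbours → 1 H
  atom 7: aromatic c, 3 neighbours → 0 H
  atom 8: C, bond orders sum to 2 (valence 4) → 2 H
  atom 9: F (halogen, monovalent) → 0 H
  atom 10: aromatic c, 2 neighbours → 1 H
  atom 11: aromatic c, 3 neighbours → 0 H
  atom 12: C, bond orders sum to 1 (valence 4) → 3 H
Totals → C:9, H:10, F:1, N:1, O:1.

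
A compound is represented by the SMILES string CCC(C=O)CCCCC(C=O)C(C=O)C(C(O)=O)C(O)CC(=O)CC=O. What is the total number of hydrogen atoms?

Walk through each heavy atom and fill implicit hydrogens from standard valence (C 4, N 3, O 2, S 2, halogen 1):
  atom 1: C, bond orders sum to 1 (valence 4) → 3 H
  atom 2: C, bond orders sum to 2 (valence 4) → 2 H
  atom 3: C, bond orders sum to 3 (valence 4) → 1 H
  atom 4: C, bond orders sum to 3 (valence 4) → 1 H
  atom 5: O, bond orders sum to 2 (valence 2) → 0 H
  atom 6: C, bond orders sum to 2 (valence 4) → 2 H
  atom 7: C, bond orders sum to 2 (valence 4) → 2 H
  atom 8: C, bond orders sum to 2 (valence 4) → 2 H
  atom 9: C, bond orders sum to 2 (valence 4) → 2 H
  atom 10: C, bond orders sum to 3 (valence 4) → 1 H
  atom 11: C, bond orders sum to 3 (valence 4) → 1 H
  atom 12: O, bond orders sum to 2 (valence 2) → 0 H
  atom 13: C, bond orders sum to 3 (valence 4) → 1 H
  atom 14: C, bond orders sum to 3 (valence 4) → 1 H
  atom 15: O, bond orders sum to 2 (valence 2) → 0 H
  atom 16: C, bond orders sum to 3 (valence 4) → 1 H
  atom 17: C, bond orders sum to 4 (valence 4) → 0 H
  atom 18: O, bond orders sum to 1 (valence 2) → 1 H
  atom 19: O, bond orders sum to 2 (valence 2) → 0 H
  atom 20: C, bond orders sum to 3 (valence 4) → 1 H
  atom 21: O, bond orders sum to 1 (valence 2) → 1 H
  atom 22: C, bond orders sum to 2 (valence 4) → 2 H
  atom 23: C, bond orders sum to 4 (valence 4) → 0 H
  atom 24: O, bond orders sum to 2 (valence 2) → 0 H
  atom 25: C, bond orders sum to 2 (valence 4) → 2 H
  atom 26: C, bond orders sum to 3 (valence 4) → 1 H
  atom 27: O, bond orders sum to 2 (valence 2) → 0 H
Total hydrogens: 28.

28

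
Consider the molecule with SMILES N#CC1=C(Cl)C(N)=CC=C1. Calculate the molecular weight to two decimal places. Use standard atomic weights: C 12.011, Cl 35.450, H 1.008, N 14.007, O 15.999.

152.58 g/mol

First, the molecular formula is C7H5ClN2 (counting implicit H from valence).
  C: 7 × 12.011 = 84.077
  Cl: 1 × 35.450 = 35.450
  H: 5 × 1.008 = 5.040
  N: 2 × 14.007 = 28.014
Sum: 7×12.011 + 1×35.450 + 5×1.008 + 2×14.007 = 152.581 → 152.58 g/mol.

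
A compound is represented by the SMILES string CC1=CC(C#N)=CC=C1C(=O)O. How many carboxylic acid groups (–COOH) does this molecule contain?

The carboxylic acid motif appears at heavy-atom position 10 in the SMILES.
Other groups present: 1 nitrile.
Carboxylic acid count: 1.

1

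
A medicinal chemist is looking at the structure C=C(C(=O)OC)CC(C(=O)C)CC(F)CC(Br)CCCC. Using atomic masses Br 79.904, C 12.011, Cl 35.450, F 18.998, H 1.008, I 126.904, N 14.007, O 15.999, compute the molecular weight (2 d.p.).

First, the molecular formula is C16H26BrFO3 (counting implicit H from valence).
  Br: 1 × 79.904 = 79.904
  C: 16 × 12.011 = 192.176
  F: 1 × 18.998 = 18.998
  H: 26 × 1.008 = 26.208
  O: 3 × 15.999 = 47.997
Sum: 1×79.904 + 16×12.011 + 1×18.998 + 26×1.008 + 3×15.999 = 365.283 → 365.28 g/mol.

365.28 g/mol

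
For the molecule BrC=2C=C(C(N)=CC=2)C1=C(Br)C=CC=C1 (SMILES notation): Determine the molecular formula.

Walk through each heavy atom and fill implicit hydrogens from standard valence (C 4, N 3, O 2, S 2, halogen 1):
  atom 1: Br (halogen, monovalent) → 0 H
  atom 2: C, bond orders sum to 4 (valence 4) → 0 H
  atom 3: C, bond orders sum to 3 (valence 4) → 1 H
  atom 4: C, bond orders sum to 4 (valence 4) → 0 H
  atom 5: C, bond orders sum to 4 (valence 4) → 0 H
  atom 6: N, bond orders sum to 1 (valence 3) → 2 H
  atom 7: C, bond orders sum to 3 (valence 4) → 1 H
  atom 8: C, bond orders sum to 3 (valence 4) → 1 H
  atom 9: C, bond orders sum to 4 (valence 4) → 0 H
  atom 10: C, bond orders sum to 4 (valence 4) → 0 H
  atom 11: Br (halogen, monovalent) → 0 H
  atom 12: C, bond orders sum to 3 (valence 4) → 1 H
  atom 13: C, bond orders sum to 3 (valence 4) → 1 H
  atom 14: C, bond orders sum to 3 (valence 4) → 1 H
  atom 15: C, bond orders sum to 3 (valence 4) → 1 H
Totals → C:12, H:9, Br:2, N:1.

C12H9Br2N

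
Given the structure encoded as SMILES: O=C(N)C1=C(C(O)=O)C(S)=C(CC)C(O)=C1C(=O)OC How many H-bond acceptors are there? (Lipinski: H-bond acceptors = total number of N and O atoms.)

7

N atoms: 1; O atoms: 6.
Lipinski HBA = 1 + 6 = 7.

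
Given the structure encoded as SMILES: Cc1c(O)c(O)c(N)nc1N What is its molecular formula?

C6H9N3O2

Walk through each heavy atom and fill implicit hydrogens from standard valence (C 4, N 3, O 2, S 2, halogen 1); for lowercase aromatic atoms, an aromatic c carries 1 H when it has two neighbours and 0 H with three, and aromatic n carries 0 H:
  atom 1: C, bond orders sum to 1 (valence 4) → 3 H
  atom 2: aromatic c, 3 neighbours → 0 H
  atom 3: aromatic c, 3 neighbours → 0 H
  atom 4: O, bond orders sum to 1 (valence 2) → 1 H
  atom 5: aromatic c, 3 neighbours → 0 H
  atom 6: O, bond orders sum to 1 (valence 2) → 1 H
  atom 7: aromatic c, 3 neighbours → 0 H
  atom 8: N, bond orders sum to 1 (valence 3) → 2 H
  atom 9: aromatic n, 2 neighbours → 0 H
  atom 10: aromatic c, 3 neighbours → 0 H
  atom 11: N, bond orders sum to 1 (valence 3) → 2 H
Totals → C:6, H:9, N:3, O:2.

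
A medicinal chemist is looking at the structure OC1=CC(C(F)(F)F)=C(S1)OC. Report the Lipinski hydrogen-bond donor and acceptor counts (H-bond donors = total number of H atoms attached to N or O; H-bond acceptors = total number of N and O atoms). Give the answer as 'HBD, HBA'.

Donors: find every N or O and count the H atoms it carries.
  atom 1 (O): bond orders sum to 1 → 1 H
  atom 11 (O): bond orders sum to 2 → 0 H
Lipinski HBD = 1.
Acceptors: N atoms = 0, O atoms = 2 → HBA = 2.

1, 2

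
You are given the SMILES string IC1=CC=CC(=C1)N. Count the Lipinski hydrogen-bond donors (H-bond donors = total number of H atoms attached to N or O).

2

Donors: find every N or O and count the H atoms it carries.
  atom 8 (N): bond orders sum to 1 → 2 H
Lipinski HBD = 2.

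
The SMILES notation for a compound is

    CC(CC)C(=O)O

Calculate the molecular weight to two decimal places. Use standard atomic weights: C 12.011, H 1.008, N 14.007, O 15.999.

First, the molecular formula is C5H10O2 (counting implicit H from valence).
  C: 5 × 12.011 = 60.055
  H: 10 × 1.008 = 10.080
  O: 2 × 15.999 = 31.998
Sum: 5×12.011 + 10×1.008 + 2×15.999 = 102.133 → 102.13 g/mol.

102.13 g/mol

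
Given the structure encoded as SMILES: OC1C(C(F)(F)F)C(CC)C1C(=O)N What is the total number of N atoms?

Scan the SMILES for N atoms (remember two-letter symbols like Cl and Br are single atoms).
Nitrogen count: 1.

1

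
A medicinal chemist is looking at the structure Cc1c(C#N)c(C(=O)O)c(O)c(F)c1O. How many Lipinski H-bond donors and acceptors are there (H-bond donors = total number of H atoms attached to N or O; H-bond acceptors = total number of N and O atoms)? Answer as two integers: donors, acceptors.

3, 5

Donors: find every N or O and count the H atoms it carries.
  atom 5 (N): bond orders sum to 3 → 0 H
  atom 8 (O): bond orders sum to 2 → 0 H
  atom 9 (O): bond orders sum to 1 → 1 H
  atom 11 (O): bond orders sum to 1 → 1 H
  atom 15 (O): bond orders sum to 1 → 1 H
Lipinski HBD = 3.
Acceptors: N atoms = 1, O atoms = 4 → HBA = 5.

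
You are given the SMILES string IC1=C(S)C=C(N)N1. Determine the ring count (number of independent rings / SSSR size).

In SMILES, each pair of matching ring-closure digits denotes one ring-closing bond; the number of such bonds equals the number of independent rings.
Ring-closure bonds here: 1.

1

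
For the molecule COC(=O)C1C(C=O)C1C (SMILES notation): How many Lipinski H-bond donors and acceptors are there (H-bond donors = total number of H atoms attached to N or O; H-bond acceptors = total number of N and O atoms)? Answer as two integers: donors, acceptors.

Donors: find every N or O and count the H atoms it carries.
  atom 2 (O): bond orders sum to 2 → 0 H
  atom 4 (O): bond orders sum to 2 → 0 H
  atom 8 (O): bond orders sum to 2 → 0 H
Lipinski HBD = 0.
Acceptors: N atoms = 0, O atoms = 3 → HBA = 3.

0, 3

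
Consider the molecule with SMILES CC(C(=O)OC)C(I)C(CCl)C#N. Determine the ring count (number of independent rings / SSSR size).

In SMILES, each pair of matching ring-closure digits denotes one ring-closing bond; the number of such bonds equals the number of independent rings.
Ring-closure bonds here: 0.

0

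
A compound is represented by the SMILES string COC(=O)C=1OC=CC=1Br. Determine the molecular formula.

Walk through each heavy atom and fill implicit hydrogens from standard valence (C 4, N 3, O 2, S 2, halogen 1):
  atom 1: C, bond orders sum to 1 (valence 4) → 3 H
  atom 2: O, bond orders sum to 2 (valence 2) → 0 H
  atom 3: C, bond orders sum to 4 (valence 4) → 0 H
  atom 4: O, bond orders sum to 2 (valence 2) → 0 H
  atom 5: C, bond orders sum to 4 (valence 4) → 0 H
  atom 6: O, bond orders sum to 2 (valence 2) → 0 H
  atom 7: C, bond orders sum to 3 (valence 4) → 1 H
  atom 8: C, bond orders sum to 3 (valence 4) → 1 H
  atom 9: C, bond orders sum to 4 (valence 4) → 0 H
  atom 10: Br (halogen, monovalent) → 0 H
Totals → C:6, H:5, Br:1, O:3.
In Hill order: C6H5BrO3.

C6H5BrO3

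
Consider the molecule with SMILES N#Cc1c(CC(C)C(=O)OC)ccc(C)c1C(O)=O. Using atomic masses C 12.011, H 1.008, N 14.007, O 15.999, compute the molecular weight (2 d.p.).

First, the molecular formula is C14H15NO4 (counting implicit H from valence).
  C: 14 × 12.011 = 168.154
  H: 15 × 1.008 = 15.120
  N: 1 × 14.007 = 14.007
  O: 4 × 15.999 = 63.996
Sum: 14×12.011 + 15×1.008 + 1×14.007 + 4×15.999 = 261.277 → 261.28 g/mol.

261.28 g/mol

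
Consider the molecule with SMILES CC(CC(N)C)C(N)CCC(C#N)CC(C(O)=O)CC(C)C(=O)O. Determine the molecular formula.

Walk through each heavy atom and fill implicit hydrogens from standard valence (C 4, N 3, O 2, S 2, halogen 1):
  atom 1: C, bond orders sum to 1 (valence 4) → 3 H
  atom 2: C, bond orders sum to 3 (valence 4) → 1 H
  atom 3: C, bond orders sum to 2 (valence 4) → 2 H
  atom 4: C, bond orders sum to 3 (valence 4) → 1 H
  atom 5: N, bond orders sum to 1 (valence 3) → 2 H
  atom 6: C, bond orders sum to 1 (valence 4) → 3 H
  atom 7: C, bond orders sum to 3 (valence 4) → 1 H
  atom 8: N, bond orders sum to 1 (valence 3) → 2 H
  atom 9: C, bond orders sum to 2 (valence 4) → 2 H
  atom 10: C, bond orders sum to 2 (valence 4) → 2 H
  atom 11: C, bond orders sum to 3 (valence 4) → 1 H
  atom 12: C, bond orders sum to 4 (valence 4) → 0 H
  atom 13: N, bond orders sum to 3 (valence 3) → 0 H
  atom 14: C, bond orders sum to 2 (valence 4) → 2 H
  atom 15: C, bond orders sum to 3 (valence 4) → 1 H
  atom 16: C, bond orders sum to 4 (valence 4) → 0 H
  atom 17: O, bond orders sum to 1 (valence 2) → 1 H
  atom 18: O, bond orders sum to 2 (valence 2) → 0 H
  atom 19: C, bond orders sum to 2 (valence 4) → 2 H
  atom 20: C, bond orders sum to 3 (valence 4) → 1 H
  atom 21: C, bond orders sum to 1 (valence 4) → 3 H
  atom 22: C, bond orders sum to 4 (valence 4) → 0 H
  atom 23: O, bond orders sum to 2 (valence 2) → 0 H
  atom 24: O, bond orders sum to 1 (valence 2) → 1 H
Totals → C:17, H:31, N:3, O:4.
In Hill order: C17H31N3O4.

C17H31N3O4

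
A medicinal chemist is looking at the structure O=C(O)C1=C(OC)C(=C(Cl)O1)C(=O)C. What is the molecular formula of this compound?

Walk through each heavy atom and fill implicit hydrogens from standard valence (C 4, N 3, O 2, S 2, halogen 1):
  atom 1: O, bond orders sum to 2 (valence 2) → 0 H
  atom 2: C, bond orders sum to 4 (valence 4) → 0 H
  atom 3: O, bond orders sum to 1 (valence 2) → 1 H
  atom 4: C, bond orders sum to 4 (valence 4) → 0 H
  atom 5: C, bond orders sum to 4 (valence 4) → 0 H
  atom 6: O, bond orders sum to 2 (valence 2) → 0 H
  atom 7: C, bond orders sum to 1 (valence 4) → 3 H
  atom 8: C, bond orders sum to 4 (valence 4) → 0 H
  atom 9: C, bond orders sum to 4 (valence 4) → 0 H
  atom 10: Cl (halogen, monovalent) → 0 H
  atom 11: O, bond orders sum to 2 (valence 2) → 0 H
  atom 12: C, bond orders sum to 4 (valence 4) → 0 H
  atom 13: O, bond orders sum to 2 (valence 2) → 0 H
  atom 14: C, bond orders sum to 1 (valence 4) → 3 H
Totals → C:8, H:7, Cl:1, O:5.

C8H7ClO5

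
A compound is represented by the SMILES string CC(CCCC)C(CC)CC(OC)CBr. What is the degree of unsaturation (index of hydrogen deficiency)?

0

Degree of unsaturation = (number of rings) + (number of π bonds).
Ring closures in the SMILES: 0.
π bonds: none → 0 DoU from unsaturation.
Total DoU = 0 + 0 = 0.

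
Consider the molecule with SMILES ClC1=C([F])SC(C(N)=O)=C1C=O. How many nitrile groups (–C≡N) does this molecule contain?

0

Scan the SMILES for the nitrile motif — none present.
Groups that are present: 1 aldehyde, 1 amide.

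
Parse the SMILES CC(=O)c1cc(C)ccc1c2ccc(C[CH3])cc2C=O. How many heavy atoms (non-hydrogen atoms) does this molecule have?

20

Every atom symbol written in the SMILES (organic subset) is one heavy atom; implicit H are not written.
Heavy atoms by element → C:18, O:2.
Total: 20.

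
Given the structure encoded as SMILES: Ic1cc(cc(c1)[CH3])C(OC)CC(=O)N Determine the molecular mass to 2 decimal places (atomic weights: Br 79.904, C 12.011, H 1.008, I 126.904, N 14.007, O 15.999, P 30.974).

First, the molecular formula is C11H14INO2 (counting implicit H from valence).
  C: 11 × 12.011 = 132.121
  H: 14 × 1.008 = 14.112
  I: 1 × 126.904 = 126.904
  N: 1 × 14.007 = 14.007
  O: 2 × 15.999 = 31.998
Sum: 11×12.011 + 14×1.008 + 1×126.904 + 1×14.007 + 2×15.999 = 319.142 → 319.14 g/mol.

319.14 g/mol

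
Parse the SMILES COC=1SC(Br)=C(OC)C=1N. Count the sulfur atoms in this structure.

Scan the SMILES for S atoms (remember two-letter symbols like Cl and Br are single atoms).
Sulfur count: 1.

1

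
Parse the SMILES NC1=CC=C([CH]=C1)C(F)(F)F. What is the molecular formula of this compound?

Walk through each heavy atom and fill implicit hydrogens from standard valence (C 4, N 3, O 2, S 2, halogen 1):
  atom 1: N, bond orders sum to 1 (valence 3) → 2 H
  atom 2: C, bond orders sum to 4 (valence 4) → 0 H
  atom 3: C, bond orders sum to 3 (valence 4) → 1 H
  atom 4: C, bond orders sum to 3 (valence 4) → 1 H
  atom 5: C, bond orders sum to 4 (valence 4) → 0 H
  atom 6: C with explicit H count 1
  atom 7: C, bond orders sum to 3 (valence 4) → 1 H
  atom 8: C, bond orders sum to 4 (valence 4) → 0 H
  atom 9: F (halogen, monovalent) → 0 H
  atom 10: F (halogen, monovalent) → 0 H
  atom 11: F (halogen, monovalent) → 0 H
Totals → C:7, H:6, F:3, N:1.
In Hill order: C7H6F3N.

C7H6F3N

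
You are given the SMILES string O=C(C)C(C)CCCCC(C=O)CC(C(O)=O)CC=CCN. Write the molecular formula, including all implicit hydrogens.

C17H29NO4

Walk through each heavy atom and fill implicit hydrogens from standard valence (C 4, N 3, O 2, S 2, halogen 1):
  atom 1: O, bond orders sum to 2 (valence 2) → 0 H
  atom 2: C, bond orders sum to 4 (valence 4) → 0 H
  atom 3: C, bond orders sum to 1 (valence 4) → 3 H
  atom 4: C, bond orders sum to 3 (valence 4) → 1 H
  atom 5: C, bond orders sum to 1 (valence 4) → 3 H
  atom 6: C, bond orders sum to 2 (valence 4) → 2 H
  atom 7: C, bond orders sum to 2 (valence 4) → 2 H
  atom 8: C, bond orders sum to 2 (valence 4) → 2 H
  atom 9: C, bond orders sum to 2 (valence 4) → 2 H
  atom 10: C, bond orders sum to 3 (valence 4) → 1 H
  atom 11: C, bond orders sum to 3 (valence 4) → 1 H
  atom 12: O, bond orders sum to 2 (valence 2) → 0 H
  atom 13: C, bond orders sum to 2 (valence 4) → 2 H
  atom 14: C, bond orders sum to 3 (valence 4) → 1 H
  atom 15: C, bond orders sum to 4 (valence 4) → 0 H
  atom 16: O, bond orders sum to 1 (valence 2) → 1 H
  atom 17: O, bond orders sum to 2 (valence 2) → 0 H
  atom 18: C, bond orders sum to 2 (valence 4) → 2 H
  atom 19: C, bond orders sum to 3 (valence 4) → 1 H
  atom 20: C, bond orders sum to 3 (valence 4) → 1 H
  atom 21: C, bond orders sum to 2 (valence 4) → 2 H
  atom 22: N, bond orders sum to 1 (valence 3) → 2 H
Totals → C:17, H:29, N:1, O:4.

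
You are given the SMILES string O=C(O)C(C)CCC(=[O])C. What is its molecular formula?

Walk through each heavy atom and fill implicit hydrogens from standard valence (C 4, N 3, O 2, S 2, halogen 1):
  atom 1: O, bond orders sum to 2 (valence 2) → 0 H
  atom 2: C, bond orders sum to 4 (valence 4) → 0 H
  atom 3: O, bond orders sum to 1 (valence 2) → 1 H
  atom 4: C, bond orders sum to 3 (valence 4) → 1 H
  atom 5: C, bond orders sum to 1 (valence 4) → 3 H
  atom 6: C, bond orders sum to 2 (valence 4) → 2 H
  atom 7: C, bond orders sum to 2 (valence 4) → 2 H
  atom 8: C, bond orders sum to 4 (valence 4) → 0 H
  atom 9: O with explicit H count 0
  atom 10: C, bond orders sum to 1 (valence 4) → 3 H
Totals → C:7, H:12, O:3.

C7H12O3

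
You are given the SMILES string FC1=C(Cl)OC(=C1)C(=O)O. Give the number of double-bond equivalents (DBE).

Molecular formula: C5H2ClFO3.
DoU = (2C + 2 + N − H − X) / 2, where X is the halogen count and O/S are ignored.
    = (2·5 + 2 + 0 − 2 − 2) / 2 = 8 / 2 = 4.

4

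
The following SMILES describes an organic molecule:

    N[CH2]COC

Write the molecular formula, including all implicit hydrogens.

Walk through each heavy atom and fill implicit hydrogens from standard valence (C 4, N 3, O 2, S 2, halogen 1):
  atom 1: N, bond orders sum to 1 (valence 3) → 2 H
  atom 2: C with explicit H count 2
  atom 3: C, bond orders sum to 2 (valence 4) → 2 H
  atom 4: O, bond orders sum to 2 (valence 2) → 0 H
  atom 5: C, bond orders sum to 1 (valence 4) → 3 H
Totals → C:3, H:9, N:1, O:1.

C3H9NO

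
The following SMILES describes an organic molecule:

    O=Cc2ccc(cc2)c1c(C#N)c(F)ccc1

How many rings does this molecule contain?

In SMILES, each pair of matching ring-closure digits denotes one ring-closing bond; the number of such bonds equals the number of independent rings.
Ring-closure bonds here: 2.

2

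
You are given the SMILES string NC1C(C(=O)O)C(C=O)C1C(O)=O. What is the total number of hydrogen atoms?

9

Walk through each heavy atom and fill implicit hydrogens from standard valence (C 4, N 3, O 2, S 2, halogen 1):
  atom 1: N, bond orders sum to 1 (valence 3) → 2 H
  atom 2: C, bond orders sum to 3 (valence 4) → 1 H
  atom 3: C, bond orders sum to 3 (valence 4) → 1 H
  atom 4: C, bond orders sum to 4 (valence 4) → 0 H
  atom 5: O, bond orders sum to 2 (valence 2) → 0 H
  atom 6: O, bond orders sum to 1 (valence 2) → 1 H
  atom 7: C, bond orders sum to 3 (valence 4) → 1 H
  atom 8: C, bond orders sum to 3 (valence 4) → 1 H
  atom 9: O, bond orders sum to 2 (valence 2) → 0 H
  atom 10: C, bond orders sum to 3 (valence 4) → 1 H
  atom 11: C, bond orders sum to 4 (valence 4) → 0 H
  atom 12: O, bond orders sum to 1 (valence 2) → 1 H
  atom 13: O, bond orders sum to 2 (valence 2) → 0 H
Total hydrogens: 9.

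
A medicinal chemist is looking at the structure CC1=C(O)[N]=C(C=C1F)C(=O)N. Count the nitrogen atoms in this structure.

2

Scan the SMILES for N atoms (remember two-letter symbols like Cl and Br are single atoms).
Nitrogen count: 2.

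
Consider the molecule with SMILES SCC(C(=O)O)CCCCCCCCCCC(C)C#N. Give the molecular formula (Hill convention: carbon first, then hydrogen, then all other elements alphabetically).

Walk through each heavy atom and fill implicit hydrogens from standard valence (C 4, N 3, O 2, S 2, halogen 1):
  atom 1: S, bond orders sum to 1 (valence 2) → 1 H
  atom 2: C, bond orders sum to 2 (valence 4) → 2 H
  atom 3: C, bond orders sum to 3 (valence 4) → 1 H
  atom 4: C, bond orders sum to 4 (valence 4) → 0 H
  atom 5: O, bond orders sum to 2 (valence 2) → 0 H
  atom 6: O, bond orders sum to 1 (valence 2) → 1 H
  atom 7: C, bond orders sum to 2 (valence 4) → 2 H
  atom 8: C, bond orders sum to 2 (valence 4) → 2 H
  atom 9: C, bond orders sum to 2 (valence 4) → 2 H
  atom 10: C, bond orders sum to 2 (valence 4) → 2 H
  atom 11: C, bond orders sum to 2 (valence 4) → 2 H
  atom 12: C, bond orders sum to 2 (valence 4) → 2 H
  atom 13: C, bond orders sum to 2 (valence 4) → 2 H
  atom 14: C, bond orders sum to 2 (valence 4) → 2 H
  atom 15: C, bond orders sum to 2 (valence 4) → 2 H
  atom 16: C, bond orders sum to 2 (valence 4) → 2 H
  atom 17: C, bond orders sum to 3 (valence 4) → 1 H
  atom 18: C, bond orders sum to 1 (valence 4) → 3 H
  atom 19: C, bond orders sum to 4 (valence 4) → 0 H
  atom 20: N, bond orders sum to 3 (valence 3) → 0 H
Totals → C:16, H:29, N:1, O:2, S:1.

C16H29NO2S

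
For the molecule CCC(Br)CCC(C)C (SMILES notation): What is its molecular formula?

Walk through each heavy atom and fill implicit hydrogens from standard valence (C 4, N 3, O 2, S 2, halogen 1):
  atom 1: C, bond orders sum to 1 (valence 4) → 3 H
  atom 2: C, bond orders sum to 2 (valence 4) → 2 H
  atom 3: C, bond orders sum to 3 (valence 4) → 1 H
  atom 4: Br (halogen, monovalent) → 0 H
  atom 5: C, bond orders sum to 2 (valence 4) → 2 H
  atom 6: C, bond orders sum to 2 (valence 4) → 2 H
  atom 7: C, bond orders sum to 3 (valence 4) → 1 H
  atom 8: C, bond orders sum to 1 (valence 4) → 3 H
  atom 9: C, bond orders sum to 1 (valence 4) → 3 H
Totals → C:8, H:17, Br:1.

C8H17Br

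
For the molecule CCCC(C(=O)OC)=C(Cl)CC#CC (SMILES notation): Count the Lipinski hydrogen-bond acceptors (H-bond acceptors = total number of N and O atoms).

N atoms: 0; O atoms: 2.
Lipinski HBA = 0 + 2 = 2.

2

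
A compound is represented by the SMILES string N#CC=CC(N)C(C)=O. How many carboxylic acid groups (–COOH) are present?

0

Scan the SMILES for the carboxylic acid motif — none present.
Groups that are present: 1 alkene, 1 ketone, 1 nitrile, 1 primary amine.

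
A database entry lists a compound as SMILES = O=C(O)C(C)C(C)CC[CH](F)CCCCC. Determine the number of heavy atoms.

Every atom symbol written in the SMILES (organic subset) is one heavy atom; implicit H are not written.
Heavy atoms by element → C:13, F:1, O:2.
Total: 16.

16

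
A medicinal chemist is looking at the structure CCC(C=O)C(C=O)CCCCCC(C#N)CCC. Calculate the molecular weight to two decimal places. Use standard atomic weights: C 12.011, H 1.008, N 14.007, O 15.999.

First, the molecular formula is C16H27NO2 (counting implicit H from valence).
  C: 16 × 12.011 = 192.176
  H: 27 × 1.008 = 27.216
  N: 1 × 14.007 = 14.007
  O: 2 × 15.999 = 31.998
Sum: 16×12.011 + 27×1.008 + 1×14.007 + 2×15.999 = 265.397 → 265.40 g/mol.

265.40 g/mol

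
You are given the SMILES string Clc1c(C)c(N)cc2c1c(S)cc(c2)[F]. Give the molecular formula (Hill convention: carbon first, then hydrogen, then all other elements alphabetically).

C11H9ClFNS

Walk through each heavy atom and fill implicit hydrogens from standard valence (C 4, N 3, O 2, S 2, halogen 1); for lowercase aromatic atoms, an aromatic c carries 1 H when it has two neighbours and 0 H with three, and aromatic n carries 0 H:
  atom 1: Cl (halogen, monovalent) → 0 H
  atom 2: aromatic c, 3 neighbours → 0 H
  atom 3: aromatic c, 3 neighbours → 0 H
  atom 4: C, bond orders sum to 1 (valence 4) → 3 H
  atom 5: aromatic c, 3 neighbours → 0 H
  atom 6: N, bond orders sum to 1 (valence 3) → 2 H
  atom 7: aromatic c, 2 neighbours → 1 H
  atom 8: aromatic c, 3 neighbours → 0 H
  atom 9: aromatic c, 3 neighbours → 0 H
  atom 10: aromatic c, 3 neighbours → 0 H
  atom 11: S, bond orders sum to 1 (valence 2) → 1 H
  atom 12: aromatic c, 2 neighbours → 1 H
  atom 13: aromatic c, 3 neighbours → 0 H
  atom 14: aromatic c, 2 neighbours → 1 H
  atom 15: F with explicit H count 0
Totals → C:11, H:9, Cl:1, F:1, N:1, S:1.
In Hill order: C11H9ClFNS.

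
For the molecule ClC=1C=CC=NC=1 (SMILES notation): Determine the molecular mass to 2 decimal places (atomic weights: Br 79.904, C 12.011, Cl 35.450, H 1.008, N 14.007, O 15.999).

First, the molecular formula is C5H4ClN (counting implicit H from valence).
  C: 5 × 12.011 = 60.055
  Cl: 1 × 35.450 = 35.450
  H: 4 × 1.008 = 4.032
  N: 1 × 14.007 = 14.007
Sum: 5×12.011 + 1×35.450 + 4×1.008 + 1×14.007 = 113.544 → 113.54 g/mol.

113.54 g/mol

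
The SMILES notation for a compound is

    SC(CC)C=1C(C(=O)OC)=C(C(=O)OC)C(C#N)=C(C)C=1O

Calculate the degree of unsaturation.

8

Degree of unsaturation = (number of rings) + (number of π bonds).
Ring closures in the SMILES: 1.
π bonds: 5 double bonds (each 1 DoU), 1 triple bond (each 2 DoU) → 7 DoU from unsaturation.
Total DoU = 1 + 7 = 8.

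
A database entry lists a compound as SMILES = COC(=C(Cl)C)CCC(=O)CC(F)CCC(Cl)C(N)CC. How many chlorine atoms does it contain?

Scan the SMILES for Cl atoms (remember two-letter symbols like Cl and Br are single atoms).
Chlorine count: 2.

2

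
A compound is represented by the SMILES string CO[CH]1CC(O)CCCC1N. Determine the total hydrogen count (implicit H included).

17

Walk through each heavy atom and fill implicit hydrogens from standard valence (C 4, N 3, O 2, S 2, halogen 1):
  atom 1: C, bond orders sum to 1 (valence 4) → 3 H
  atom 2: O, bond orders sum to 2 (valence 2) → 0 H
  atom 3: C with explicit H count 1
  atom 4: C, bond orders sum to 2 (valence 4) → 2 H
  atom 5: C, bond orders sum to 3 (valence 4) → 1 H
  atom 6: O, bond orders sum to 1 (valence 2) → 1 H
  atom 7: C, bond orders sum to 2 (valence 4) → 2 H
  atom 8: C, bond orders sum to 2 (valence 4) → 2 H
  atom 9: C, bond orders sum to 2 (valence 4) → 2 H
  atom 10: C, bond orders sum to 3 (valence 4) → 1 H
  atom 11: N, bond orders sum to 1 (valence 3) → 2 H
Total hydrogens: 17.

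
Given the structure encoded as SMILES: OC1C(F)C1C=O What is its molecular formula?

Walk through each heavy atom and fill implicit hydrogens from standard valence (C 4, N 3, O 2, S 2, halogen 1):
  atom 1: O, bond orders sum to 1 (valence 2) → 1 H
  atom 2: C, bond orders sum to 3 (valence 4) → 1 H
  atom 3: C, bond orders sum to 3 (valence 4) → 1 H
  atom 4: F (halogen, monovalent) → 0 H
  atom 5: C, bond orders sum to 3 (valence 4) → 1 H
  atom 6: C, bond orders sum to 3 (valence 4) → 1 H
  atom 7: O, bond orders sum to 2 (valence 2) → 0 H
Totals → C:4, H:5, F:1, O:2.
In Hill order: C4H5FO2.

C4H5FO2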